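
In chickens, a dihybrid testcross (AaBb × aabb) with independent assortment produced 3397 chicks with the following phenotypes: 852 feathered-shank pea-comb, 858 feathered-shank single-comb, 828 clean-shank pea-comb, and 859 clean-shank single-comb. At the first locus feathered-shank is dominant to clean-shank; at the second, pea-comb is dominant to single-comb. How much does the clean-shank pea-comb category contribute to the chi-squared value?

0.532

A dihybrid testcross with independent assortment gives a 1:1:1:1 ratio.
Total ratio parts = 4. Expected numbers out of 3397:
  feathered-shank pea-comb: 3397 × 1/4 = 849.25
  feathered-shank single-comb: 3397 × 1/4 = 849.25
  clean-shank pea-comb: 3397 × 1/4 = 849.25
  clean-shank single-comb: 3397 × 1/4 = 849.25
Contribution of clean-shank pea-comb: (828 − 849.25)² / 849.25 = 0.5317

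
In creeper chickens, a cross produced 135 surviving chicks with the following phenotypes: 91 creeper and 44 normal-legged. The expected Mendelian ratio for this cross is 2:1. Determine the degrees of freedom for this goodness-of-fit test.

1

A goodness-of-fit test with 2 phenotype classes has df = 2 − 1 = 1.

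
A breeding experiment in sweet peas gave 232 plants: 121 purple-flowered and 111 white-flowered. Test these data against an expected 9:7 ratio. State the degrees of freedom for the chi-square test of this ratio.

A goodness-of-fit test with 2 phenotype classes has df = 2 − 1 = 1.

1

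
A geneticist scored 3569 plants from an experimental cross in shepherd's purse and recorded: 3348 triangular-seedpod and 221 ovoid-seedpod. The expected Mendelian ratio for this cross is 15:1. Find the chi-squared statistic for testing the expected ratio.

Under the 15:1 hypothesis (Σ ratio = 16, N = 3569):
  triangular-seedpod: 3569 × 15/16 = 3345.9375
  ovoid-seedpod: 3569 × 1/16 = 223.0625
χ² = Σ (O − E)² / E
  triangular-seedpod: (3348 − 3345.9375)² / 3345.9375 = 0.0013
  ovoid-seedpod: (221 − 223.0625)² / 223.0625 = 0.0191
χ² = 0.0013 + 0.0191 = 0.0204 ≈ 0.020

0.020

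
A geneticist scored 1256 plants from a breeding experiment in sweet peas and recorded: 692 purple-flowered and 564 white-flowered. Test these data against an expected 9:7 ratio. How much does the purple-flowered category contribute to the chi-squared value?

0.298

Under the 9:7 hypothesis (Σ ratio = 16, N = 1256):
  purple-flowered: 1256 × 9/16 = 706.5
  white-flowered: 1256 × 7/16 = 549.5
Contribution of purple-flowered: (692 − 706.5)² / 706.5 = 0.2976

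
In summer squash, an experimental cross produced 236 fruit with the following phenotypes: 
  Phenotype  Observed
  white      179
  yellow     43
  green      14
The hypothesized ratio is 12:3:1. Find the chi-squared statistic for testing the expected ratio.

0.096

Expected counts for N = 236 under a 12:3:1 ratio (total parts = 16):
  white: 236 × 12/16 = 177
  yellow: 236 × 3/16 = 44.25
  green: 236 × 1/16 = 14.75
χ² = Σ (O − E)² / E
  white: (179 − 177)² / 177 = 0.0226
  yellow: (43 − 44.25)² / 44.25 = 0.0353
  green: (14 − 14.75)² / 14.75 = 0.0381
χ² = 0.0226 + 0.0353 + 0.0381 = 0.096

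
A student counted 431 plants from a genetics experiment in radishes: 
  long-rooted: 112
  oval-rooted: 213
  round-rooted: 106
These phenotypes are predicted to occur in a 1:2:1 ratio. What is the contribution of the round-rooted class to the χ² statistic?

0.028

The 1:2:1 ratio has 4 parts, so with N = 431 the expected counts are:
  long-rooted: 431 × 1/4 = 107.75
  oval-rooted: 431 × 2/4 = 215.5
  round-rooted: 431 × 1/4 = 107.75
Contribution of round-rooted: (106 − 107.75)² / 107.75 = 0.0284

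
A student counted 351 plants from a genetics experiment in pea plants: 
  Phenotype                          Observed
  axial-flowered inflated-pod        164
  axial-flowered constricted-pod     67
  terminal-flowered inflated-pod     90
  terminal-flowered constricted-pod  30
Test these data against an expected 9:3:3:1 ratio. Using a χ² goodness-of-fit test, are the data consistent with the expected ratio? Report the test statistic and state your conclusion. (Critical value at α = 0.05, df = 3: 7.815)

Expected counts for N = 351 under a 9:3:3:1 ratio (total parts = 16):
  axial-flowered inflated-pod: 351 × 9/16 = 197.4375
  axial-flowered constricted-pod: 351 × 3/16 = 65.8125
  terminal-flowered inflated-pod: 351 × 3/16 = 65.8125
  terminal-flowered constricted-pod: 351 × 1/16 = 21.9375
χ² = Σ (O − E)² / E
  axial-flowered inflated-pod: (164 − 197.4375)² / 197.4375 = 5.6629
  axial-flowered constricted-pod: (67 − 65.8125)² / 65.8125 = 0.0214
  terminal-flowered inflated-pod: (90 − 65.8125)² / 65.8125 = 8.8894
  terminal-flowered constricted-pod: (30 − 21.9375)² / 21.9375 = 2.9631
χ² = 5.6629 + 0.0214 + 8.8894 + 2.9631 = 17.5368 ≈ 17.537
Degrees of freedom = 4 − 1 = 3; critical value at α = 0.05 is 7.815.
Since 17.537 > 7.815, we reject the null hypothesis — the data do not fit the 9:3:3:1 ratio.

17.537; not consistent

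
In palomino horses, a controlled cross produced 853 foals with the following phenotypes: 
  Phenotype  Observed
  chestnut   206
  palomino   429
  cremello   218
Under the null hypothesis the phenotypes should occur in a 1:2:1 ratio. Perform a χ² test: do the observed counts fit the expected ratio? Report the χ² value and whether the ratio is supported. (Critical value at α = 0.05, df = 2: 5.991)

0.367; consistent

Expected counts for N = 853 under a 1:2:1 ratio (total parts = 4):
  chestnut: 853 × 1/4 = 213.25
  palomino: 853 × 2/4 = 426.5
  cremello: 853 × 1/4 = 213.25
χ² = Σ (O − E)² / E
  chestnut: (206 − 213.25)² / 213.25 = 0.2465
  palomino: (429 − 426.5)² / 426.5 = 0.0147
  cremello: (218 − 213.25)² / 213.25 = 0.1058
χ² = 0.2465 + 0.0147 + 0.1058 = 0.367
Degrees of freedom = 3 − 1 = 2; critical value at α = 0.05 is 5.991.
Since 0.367 < 5.991, we fail to reject the null hypothesis — the data are consistent with the 1:2:1 ratio.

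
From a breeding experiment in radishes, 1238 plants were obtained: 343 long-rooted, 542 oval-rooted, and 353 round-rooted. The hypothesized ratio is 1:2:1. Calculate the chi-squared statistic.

19.318

The 1:2:1 ratio has 4 parts, so with N = 1238 the expected counts are:
  long-rooted: 1238 × 1/4 = 309.5
  oval-rooted: 1238 × 2/4 = 619
  round-rooted: 1238 × 1/4 = 309.5
χ² = Σ (O − E)² / E
  long-rooted: (343 − 309.5)² / 309.5 = 3.6260
  oval-rooted: (542 − 619)² / 619 = 9.5784
  round-rooted: (353 − 309.5)² / 309.5 = 6.1139
χ² = 3.6260 + 9.5784 + 6.1139 = 19.3183 ≈ 19.318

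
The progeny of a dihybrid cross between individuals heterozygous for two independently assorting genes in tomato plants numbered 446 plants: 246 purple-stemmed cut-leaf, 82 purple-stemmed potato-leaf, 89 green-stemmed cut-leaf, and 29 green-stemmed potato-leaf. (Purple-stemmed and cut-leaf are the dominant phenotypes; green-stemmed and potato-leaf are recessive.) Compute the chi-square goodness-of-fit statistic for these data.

0.517

A dihybrid F₂ with independent assortment and complete dominance at both loci gives a 9:3:3:1 phenotypic ratio.
Total ratio parts = 16. Expected numbers out of 446:
  purple-stemmed cut-leaf: 446 × 9/16 = 250.875
  purple-stemmed potato-leaf: 446 × 3/16 = 83.625
  green-stemmed cut-leaf: 446 × 3/16 = 83.625
  green-stemmed potato-leaf: 446 × 1/16 = 27.875
χ² = Σ (O − E)² / E
  purple-stemmed cut-leaf: (246 − 250.875)² / 250.875 = 0.0947
  purple-stemmed potato-leaf: (82 − 83.625)² / 83.625 = 0.0316
  green-stemmed cut-leaf: (89 − 83.625)² / 83.625 = 0.3455
  green-stemmed potato-leaf: (29 − 27.875)² / 27.875 = 0.0454
χ² = 0.0947 + 0.0316 + 0.3455 + 0.0454 = 0.5172 ≈ 0.517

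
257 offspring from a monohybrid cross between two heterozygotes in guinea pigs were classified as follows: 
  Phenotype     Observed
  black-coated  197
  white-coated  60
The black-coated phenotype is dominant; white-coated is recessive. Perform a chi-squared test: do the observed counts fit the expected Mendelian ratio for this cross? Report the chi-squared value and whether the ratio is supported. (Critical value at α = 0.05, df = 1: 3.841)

For a monohybrid cross between heterozygotes with complete dominance, the expected phenotypic ratio is 3:1.
The 3:1 ratio has 4 parts, so with N = 257 the expected counts are:
  black-coated: 257 × 3/4 = 192.75
  white-coated: 257 × 1/4 = 64.25
χ² = Σ (O − E)² / E
  black-coated: (197 − 192.75)² / 192.75 = 0.0937
  white-coated: (60 − 64.25)² / 64.25 = 0.2811
χ² = 0.0937 + 0.2811 = 0.3748 ≈ 0.375
Degrees of freedom = 2 − 1 = 1; critical value at α = 0.05 is 3.841.
Since 0.375 < 3.841, we fail to reject the null hypothesis — the data are consistent with the 3:1 ratio.

0.375; consistent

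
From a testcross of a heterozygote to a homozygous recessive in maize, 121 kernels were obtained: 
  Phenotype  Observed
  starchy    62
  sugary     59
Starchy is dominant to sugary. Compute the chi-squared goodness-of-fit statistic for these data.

0.074

A testcross of a heterozygote (Aa × aa) gives a 1:1 phenotypic ratio.
Total ratio parts = 2. Expected numbers out of 121:
  starchy: 121 × 1/2 = 60.5
  sugary: 121 × 1/2 = 60.5
χ² = Σ (O − E)² / E
  starchy: (62 − 60.5)² / 60.5 = 0.0372
  sugary: (59 − 60.5)² / 60.5 = 0.0372
χ² = 0.0372 + 0.0372 = 0.0744 ≈ 0.074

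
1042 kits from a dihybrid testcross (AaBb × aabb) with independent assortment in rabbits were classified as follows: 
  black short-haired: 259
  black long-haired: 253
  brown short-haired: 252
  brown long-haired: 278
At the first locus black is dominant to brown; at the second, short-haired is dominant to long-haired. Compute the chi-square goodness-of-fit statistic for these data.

1.678

A dihybrid testcross with independent assortment gives a 1:1:1:1 ratio.
The 1:1:1:1 ratio has 4 parts, so with N = 1042 the expected counts are:
  black short-haired: 1042 × 1/4 = 260.5
  black long-haired: 1042 × 1/4 = 260.5
  brown short-haired: 1042 × 1/4 = 260.5
  brown long-haired: 1042 × 1/4 = 260.5
χ² = Σ (O − E)² / E
  black short-haired: (259 − 260.5)² / 260.5 = 0.0086
  black long-haired: (253 − 260.5)² / 260.5 = 0.2159
  brown short-haired: (252 − 260.5)² / 260.5 = 0.2774
  brown long-haired: (278 − 260.5)² / 260.5 = 1.1756
χ² = 0.0086 + 0.2159 + 0.2774 + 1.1756 = 1.6775 ≈ 1.678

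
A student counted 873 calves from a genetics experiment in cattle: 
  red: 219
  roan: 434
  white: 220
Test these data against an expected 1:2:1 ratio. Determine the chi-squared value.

0.031

Expected counts for N = 873 under a 1:2:1 ratio (total parts = 4):
  red: 873 × 1/4 = 218.25
  roan: 873 × 2/4 = 436.5
  white: 873 × 1/4 = 218.25
χ² = Σ (O − E)² / E
  red: (219 − 218.25)² / 218.25 = 0.0026
  roan: (434 − 436.5)² / 436.5 = 0.0143
  white: (220 − 218.25)² / 218.25 = 0.0140
χ² = 0.0026 + 0.0143 + 0.0140 = 0.0309 ≈ 0.031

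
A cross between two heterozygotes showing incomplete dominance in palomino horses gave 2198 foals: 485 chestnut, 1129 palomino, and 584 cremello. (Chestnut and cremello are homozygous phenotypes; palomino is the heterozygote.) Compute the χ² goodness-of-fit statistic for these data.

With incomplete dominance, a heterozygote × heterozygote cross gives a 1:2:1 phenotypic ratio.
The 1:2:1 ratio has 4 parts, so with N = 2198 the expected counts are:
  chestnut: 2198 × 1/4 = 549.5
  palomino: 2198 × 2/4 = 1099
  cremello: 2198 × 1/4 = 549.5
χ² = Σ (O − E)² / E
  chestnut: (485 − 549.5)² / 549.5 = 7.5710
  palomino: (1129 − 1099)² / 1099 = 0.8189
  cremello: (584 − 549.5)² / 549.5 = 2.1661
χ² = 7.5710 + 0.8189 + 2.1661 = 10.556

10.556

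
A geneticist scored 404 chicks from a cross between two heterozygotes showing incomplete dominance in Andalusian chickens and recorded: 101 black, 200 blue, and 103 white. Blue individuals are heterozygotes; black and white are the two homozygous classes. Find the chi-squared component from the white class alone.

With incomplete dominance, a heterozygote × heterozygote cross gives a 1:2:1 phenotypic ratio.
Expected counts for N = 404 under a 1:2:1 ratio (total parts = 4):
  black: 404 × 1/4 = 101
  blue: 404 × 2/4 = 202
  white: 404 × 1/4 = 101
Contribution of white: (103 − 101)² / 101 = 0.0396

0.040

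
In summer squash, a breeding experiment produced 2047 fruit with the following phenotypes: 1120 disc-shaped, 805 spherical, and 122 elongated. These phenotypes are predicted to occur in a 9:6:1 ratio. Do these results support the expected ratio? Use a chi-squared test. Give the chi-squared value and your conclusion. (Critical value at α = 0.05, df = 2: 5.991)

Expected counts for N = 2047 under a 9:6:1 ratio (total parts = 16):
  disc-shaped: 2047 × 9/16 = 1151.4375
  spherical: 2047 × 6/16 = 767.625
  elongated: 2047 × 1/16 = 127.9375
χ² = Σ (O − E)² / E
  disc-shaped: (1120 − 1151.4375)² / 1151.4375 = 0.8583
  spherical: (805 − 767.625)² / 767.625 = 1.8198
  elongated: (122 − 127.9375)² / 127.9375 = 0.2756
χ² = 0.8583 + 1.8198 + 0.2756 = 2.9537 ≈ 2.954
Degrees of freedom = 3 − 1 = 2; critical value at α = 0.05 is 5.991.
Since 2.954 < 5.991, we fail to reject the null hypothesis — the data are consistent with the 9:6:1 ratio.

2.954; consistent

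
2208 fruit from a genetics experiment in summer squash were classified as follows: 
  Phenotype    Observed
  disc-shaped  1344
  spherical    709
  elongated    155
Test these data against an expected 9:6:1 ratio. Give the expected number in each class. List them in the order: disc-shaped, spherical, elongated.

1242, 828, 138

Total ratio parts = 16. Expected numbers out of 2208:
  disc-shaped: 2208 × 9/16 = 1242
  spherical: 2208 × 6/16 = 828
  elongated: 2208 × 1/16 = 138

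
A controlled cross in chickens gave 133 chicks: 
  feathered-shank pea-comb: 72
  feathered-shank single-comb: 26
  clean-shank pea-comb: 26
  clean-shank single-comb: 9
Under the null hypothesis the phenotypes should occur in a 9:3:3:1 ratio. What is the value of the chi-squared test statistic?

Total ratio parts = 16. Expected numbers out of 133:
  feathered-shank pea-comb: 133 × 9/16 = 74.8125
  feathered-shank single-comb: 133 × 3/16 = 24.9375
  clean-shank pea-comb: 133 × 3/16 = 24.9375
  clean-shank single-comb: 133 × 1/16 = 8.3125
χ² = Σ (O − E)² / E
  feathered-shank pea-comb: (72 − 74.8125)² / 74.8125 = 0.1057
  feathered-shank single-comb: (26 − 24.9375)² / 24.9375 = 0.0453
  clean-shank pea-comb: (26 − 24.9375)² / 24.9375 = 0.0453
  clean-shank single-comb: (9 − 8.3125)² / 8.3125 = 0.0569
χ² = 0.1057 + 0.0453 + 0.0453 + 0.0569 = 0.2532 ≈ 0.253

0.253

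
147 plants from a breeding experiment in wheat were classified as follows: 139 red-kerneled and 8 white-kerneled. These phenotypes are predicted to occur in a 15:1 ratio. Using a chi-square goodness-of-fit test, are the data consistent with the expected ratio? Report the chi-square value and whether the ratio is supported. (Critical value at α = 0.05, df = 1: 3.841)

Total ratio parts = 16. Expected numbers out of 147:
  red-kerneled: 147 × 15/16 = 137.8125
  white-kerneled: 147 × 1/16 = 9.1875
χ² = Σ (O − E)² / E
  red-kerneled: (139 − 137.8125)² / 137.8125 = 0.0102
  white-kerneled: (8 − 9.1875)² / 9.1875 = 0.1535
χ² = 0.0102 + 0.1535 = 0.1637 ≈ 0.164
Degrees of freedom = 2 − 1 = 1; critical value at α = 0.05 is 3.841.
Since 0.164 < 3.841, we fail to reject the null hypothesis — the data are consistent with the 15:1 ratio.

0.164; consistent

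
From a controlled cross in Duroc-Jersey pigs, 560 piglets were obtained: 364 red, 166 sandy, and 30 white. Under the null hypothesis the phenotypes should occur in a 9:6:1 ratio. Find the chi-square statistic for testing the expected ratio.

17.556

The 9:6:1 ratio has 16 parts, so with N = 560 the expected counts are:
  red: 560 × 9/16 = 315
  sandy: 560 × 6/16 = 210
  white: 560 × 1/16 = 35
χ² = Σ (O − E)² / E
  red: (364 − 315)² / 315 = 7.6222
  sandy: (166 − 210)² / 210 = 9.2190
  white: (30 − 35)² / 35 = 0.7143
χ² = 7.6222 + 9.2190 + 0.7143 = 17.5555 ≈ 17.556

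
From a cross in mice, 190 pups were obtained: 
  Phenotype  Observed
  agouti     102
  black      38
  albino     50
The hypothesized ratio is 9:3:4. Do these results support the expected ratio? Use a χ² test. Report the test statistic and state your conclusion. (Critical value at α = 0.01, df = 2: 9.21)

Total ratio parts = 16. Expected numbers out of 190:
  agouti: 190 × 9/16 = 106.875
  black: 190 × 3/16 = 35.625
  albino: 190 × 4/16 = 47.5
χ² = Σ (O − E)² / E
  agouti: (102 − 106.875)² / 106.875 = 0.2224
  black: (38 − 35.625)² / 35.625 = 0.1583
  albino: (50 − 47.5)² / 47.5 = 0.1316
χ² = 0.2224 + 0.1583 + 0.1316 = 0.5123 ≈ 0.512
Degrees of freedom = 3 − 1 = 2; critical value at α = 0.01 is 9.21.
Since 0.512 < 9.21, we fail to reject the null hypothesis — the data are consistent with the 9:3:4 ratio.

0.512; consistent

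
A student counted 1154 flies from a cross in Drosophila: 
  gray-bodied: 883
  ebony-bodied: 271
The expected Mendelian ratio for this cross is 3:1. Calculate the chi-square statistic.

1.415

The 3:1 ratio has 4 parts, so with N = 1154 the expected counts are:
  gray-bodied: 1154 × 3/4 = 865.5
  ebony-bodied: 1154 × 1/4 = 288.5
χ² = Σ (O − E)² / E
  gray-bodied: (883 − 865.5)² / 865.5 = 0.3538
  ebony-bodied: (271 − 288.5)² / 288.5 = 1.0615
χ² = 0.3538 + 1.0615 = 1.4153 ≈ 1.415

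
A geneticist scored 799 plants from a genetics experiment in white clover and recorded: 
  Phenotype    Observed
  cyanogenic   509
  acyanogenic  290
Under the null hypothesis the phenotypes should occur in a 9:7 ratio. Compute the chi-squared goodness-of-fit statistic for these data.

18.043

Under the 9:7 hypothesis (Σ ratio = 16, N = 799):
  cyanogenic: 799 × 9/16 = 449.4375
  acyanogenic: 799 × 7/16 = 349.5625
χ² = Σ (O − E)² / E
  cyanogenic: (509 − 449.4375)² / 449.4375 = 7.8936
  acyanogenic: (290 − 349.5625)² / 349.5625 = 10.1489
χ² = 7.8936 + 10.1489 = 18.0425 ≈ 18.043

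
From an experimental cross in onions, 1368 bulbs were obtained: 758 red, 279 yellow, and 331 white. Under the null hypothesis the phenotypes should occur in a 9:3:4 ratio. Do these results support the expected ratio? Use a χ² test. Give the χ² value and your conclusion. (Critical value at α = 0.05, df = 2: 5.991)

2.499; consistent

The 9:3:4 ratio has 16 parts, so with N = 1368 the expected counts are:
  red: 1368 × 9/16 = 769.5
  yellow: 1368 × 3/16 = 256.5
  white: 1368 × 4/16 = 342
χ² = Σ (O − E)² / E
  red: (758 − 769.5)² / 769.5 = 0.1719
  yellow: (279 − 256.5)² / 256.5 = 1.9737
  white: (331 − 342)² / 342 = 0.3538
χ² = 0.1719 + 1.9737 + 0.3538 = 2.4994 ≈ 2.499
Degrees of freedom = 3 − 1 = 2; critical value at α = 0.05 is 5.991.
Since 2.499 < 5.991, we fail to reject the null hypothesis — the data are consistent with the 9:3:4 ratio.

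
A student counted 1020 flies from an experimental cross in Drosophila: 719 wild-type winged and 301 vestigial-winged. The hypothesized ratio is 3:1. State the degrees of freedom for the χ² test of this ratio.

1

A goodness-of-fit test with 2 phenotype classes has df = 2 − 1 = 1.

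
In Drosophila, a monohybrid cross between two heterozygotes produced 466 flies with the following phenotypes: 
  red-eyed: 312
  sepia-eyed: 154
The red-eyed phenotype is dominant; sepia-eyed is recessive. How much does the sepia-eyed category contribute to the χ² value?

For a monohybrid cross between heterozygotes with complete dominance, the expected phenotypic ratio is 3:1.
Under the 3:1 hypothesis (Σ ratio = 4, N = 466):
  red-eyed: 466 × 3/4 = 349.5
  sepia-eyed: 466 × 1/4 = 116.5
Contribution of sepia-eyed: (154 − 116.5)² / 116.5 = 12.0708

12.071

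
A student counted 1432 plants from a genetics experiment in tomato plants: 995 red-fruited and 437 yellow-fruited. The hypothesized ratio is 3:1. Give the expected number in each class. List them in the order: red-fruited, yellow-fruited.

Total ratio parts = 4. Expected numbers out of 1432:
  red-fruited: 1432 × 3/4 = 1074
  yellow-fruited: 1432 × 1/4 = 358

1074, 358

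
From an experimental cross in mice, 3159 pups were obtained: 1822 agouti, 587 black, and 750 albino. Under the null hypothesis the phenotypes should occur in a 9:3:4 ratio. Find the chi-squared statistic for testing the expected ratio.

3.191

Expected counts for N = 3159 under a 9:3:4 ratio (total parts = 16):
  agouti: 3159 × 9/16 = 1776.9375
  black: 3159 × 3/16 = 592.3125
  albino: 3159 × 4/16 = 789.75
χ² = Σ (O − E)² / E
  agouti: (1822 − 1776.9375)² / 1776.9375 = 1.1428
  black: (587 − 592.3125)² / 592.3125 = 0.0476
  albino: (750 − 789.75)² / 789.75 = 2.0007
χ² = 1.1428 + 0.0476 + 2.0007 = 3.1911 ≈ 3.191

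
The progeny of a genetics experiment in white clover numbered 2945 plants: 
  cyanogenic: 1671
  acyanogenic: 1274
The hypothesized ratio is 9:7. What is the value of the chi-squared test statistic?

Under the 9:7 hypothesis (Σ ratio = 16, N = 2945):
  cyanogenic: 2945 × 9/16 = 1656.5625
  acyanogenic: 2945 × 7/16 = 1288.4375
χ² = Σ (O − E)² / E
  cyanogenic: (1671 − 1656.5625)² / 1656.5625 = 0.1258
  acyanogenic: (1274 − 1288.4375)² / 1288.4375 = 0.1618
χ² = 0.1258 + 0.1618 = 0.2876 ≈ 0.288

0.288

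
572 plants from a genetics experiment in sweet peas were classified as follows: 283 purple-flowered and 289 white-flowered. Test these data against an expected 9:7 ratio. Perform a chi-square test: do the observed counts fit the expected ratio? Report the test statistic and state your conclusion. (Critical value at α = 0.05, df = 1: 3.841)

Expected counts for N = 572 under a 9:7 ratio (total parts = 16):
  purple-flowered: 572 × 9/16 = 321.75
  white-flowered: 572 × 7/16 = 250.25
χ² = Σ (O − E)² / E
  purple-flowered: (283 − 321.75)² / 321.75 = 4.6669
  white-flowered: (289 − 250.25)² / 250.25 = 6.0002
χ² = 4.6669 + 6.0002 = 10.6671 ≈ 10.667
Degrees of freedom = 2 − 1 = 1; critical value at α = 0.05 is 3.841.
Since 10.667 > 3.841, we reject the null hypothesis — the data do not fit the 9:7 ratio.

10.667; not consistent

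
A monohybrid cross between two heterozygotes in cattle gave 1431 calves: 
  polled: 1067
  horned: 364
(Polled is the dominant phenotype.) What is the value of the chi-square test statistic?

For a monohybrid cross between heterozygotes with complete dominance, the expected phenotypic ratio is 3:1.
Total ratio parts = 4. Expected numbers out of 1431:
  polled: 1431 × 3/4 = 1073.25
  horned: 1431 × 1/4 = 357.75
χ² = Σ (O − E)² / E
  polled: (1067 − 1073.25)² / 1073.25 = 0.0364
  horned: (364 − 357.75)² / 357.75 = 0.1092
χ² = 0.0364 + 0.1092 = 0.1456 ≈ 0.146

0.146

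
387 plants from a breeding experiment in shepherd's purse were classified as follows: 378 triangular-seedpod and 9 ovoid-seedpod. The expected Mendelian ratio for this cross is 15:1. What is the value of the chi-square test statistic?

10.172

Expected counts for N = 387 under a 15:1 ratio (total parts = 16):
  triangular-seedpod: 387 × 15/16 = 362.8125
  ovoid-seedpod: 387 × 1/16 = 24.1875
χ² = Σ (O − E)² / E
  triangular-seedpod: (378 − 362.8125)² / 362.8125 = 0.6358
  ovoid-seedpod: (9 − 24.1875)² / 24.1875 = 9.5363
χ² = 0.6358 + 9.5363 = 10.1721 ≈ 10.172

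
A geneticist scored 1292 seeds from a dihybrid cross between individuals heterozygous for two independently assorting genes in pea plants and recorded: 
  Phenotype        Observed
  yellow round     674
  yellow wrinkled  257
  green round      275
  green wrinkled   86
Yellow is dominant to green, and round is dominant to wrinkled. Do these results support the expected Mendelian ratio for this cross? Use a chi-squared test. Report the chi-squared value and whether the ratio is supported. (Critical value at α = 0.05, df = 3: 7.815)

A dihybrid F₂ with independent assortment and complete dominance at both loci gives a 9:3:3:1 phenotypic ratio.
Expected counts for N = 1292 under a 9:3:3:1 ratio (total parts = 16):
  yellow round: 1292 × 9/16 = 726.75
  yellow wrinkled: 1292 × 3/16 = 242.25
  green round: 1292 × 3/16 = 242.25
  green wrinkled: 1292 × 1/16 = 80.75
χ² = Σ (O − E)² / E
  yellow round: (674 − 726.75)² / 726.75 = 3.8288
  yellow wrinkled: (257 − 242.25)² / 242.25 = 0.8981
  green round: (275 − 242.25)² / 242.25 = 4.4275
  green wrinkled: (86 − 80.75)² / 80.75 = 0.3413
χ² = 3.8288 + 0.8981 + 4.4275 + 0.3413 = 9.4957 ≈ 9.496
Degrees of freedom = 4 − 1 = 3; critical value at α = 0.05 is 7.815.
Since 9.496 > 7.815, we reject the null hypothesis — the data do not fit the 9:3:3:1 ratio.

9.496; not consistent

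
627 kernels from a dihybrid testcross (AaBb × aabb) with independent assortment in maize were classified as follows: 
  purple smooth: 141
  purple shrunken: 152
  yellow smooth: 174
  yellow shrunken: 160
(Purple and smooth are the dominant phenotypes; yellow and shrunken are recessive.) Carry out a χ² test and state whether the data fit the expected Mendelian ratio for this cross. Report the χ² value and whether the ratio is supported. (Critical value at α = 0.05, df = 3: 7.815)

3.692; consistent

A dihybrid testcross with independent assortment gives a 1:1:1:1 ratio.
Total ratio parts = 4. Expected numbers out of 627:
  purple smooth: 627 × 1/4 = 156.75
  purple shrunken: 627 × 1/4 = 156.75
  yellow smooth: 627 × 1/4 = 156.75
  yellow shrunken: 627 × 1/4 = 156.75
χ² = Σ (O − E)² / E
  purple smooth: (141 − 156.75)² / 156.75 = 1.5825
  purple shrunken: (152 − 156.75)² / 156.75 = 0.1439
  yellow smooth: (174 − 156.75)² / 156.75 = 1.8983
  yellow shrunken: (160 − 156.75)² / 156.75 = 0.0674
χ² = 1.5825 + 0.1439 + 1.8983 + 0.0674 = 3.6921 ≈ 3.692
Degrees of freedom = 4 − 1 = 3; critical value at α = 0.05 is 7.815.
Since 3.692 < 7.815, we fail to reject the null hypothesis — the data are consistent with the 1:1:1:1 ratio.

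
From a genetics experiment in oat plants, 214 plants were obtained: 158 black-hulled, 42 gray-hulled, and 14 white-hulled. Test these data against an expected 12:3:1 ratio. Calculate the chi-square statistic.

Expected counts for N = 214 under a 12:3:1 ratio (total parts = 16):
  black-hulled: 214 × 12/16 = 160.5
  gray-hulled: 214 × 3/16 = 40.125
  white-hulled: 214 × 1/16 = 13.375
χ² = Σ (O − E)² / E
  black-hulled: (158 − 160.5)² / 160.5 = 0.0389
  gray-hulled: (42 − 40.125)² / 40.125 = 0.0876
  white-hulled: (14 − 13.375)² / 13.375 = 0.0292
χ² = 0.0389 + 0.0876 + 0.0292 = 0.1557 ≈ 0.156

0.156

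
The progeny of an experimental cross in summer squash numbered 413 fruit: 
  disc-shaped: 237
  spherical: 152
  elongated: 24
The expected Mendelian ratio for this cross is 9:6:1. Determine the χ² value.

0.275

The 9:6:1 ratio has 16 parts, so with N = 413 the expected counts are:
  disc-shaped: 413 × 9/16 = 232.3125
  spherical: 413 × 6/16 = 154.875
  elongated: 413 × 1/16 = 25.8125
χ² = Σ (O − E)² / E
  disc-shaped: (237 − 232.3125)² / 232.3125 = 0.0946
  spherical: (152 − 154.875)² / 154.875 = 0.0534
  elongated: (24 − 25.8125)² / 25.8125 = 0.1273
χ² = 0.0946 + 0.0534 + 0.1273 = 0.2753 ≈ 0.275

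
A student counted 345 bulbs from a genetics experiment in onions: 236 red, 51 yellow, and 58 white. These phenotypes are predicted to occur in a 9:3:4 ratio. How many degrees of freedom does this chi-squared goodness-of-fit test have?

A goodness-of-fit test with 3 phenotype classes has df = 3 − 1 = 2.

2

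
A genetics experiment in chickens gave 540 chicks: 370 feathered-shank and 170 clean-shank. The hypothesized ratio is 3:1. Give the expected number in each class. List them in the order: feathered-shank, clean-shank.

The 3:1 ratio has 4 parts, so with N = 540 the expected counts are:
  feathered-shank: 540 × 3/4 = 405
  clean-shank: 540 × 1/4 = 135

405, 135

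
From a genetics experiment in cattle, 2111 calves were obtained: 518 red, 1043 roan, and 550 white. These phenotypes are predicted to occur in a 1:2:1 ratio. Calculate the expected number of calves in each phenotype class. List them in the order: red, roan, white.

527.75, 1055.5, 527.75

The 1:2:1 ratio has 4 parts, so with N = 2111 the expected counts are:
  red: 2111 × 1/4 = 527.75
  roan: 2111 × 2/4 = 1055.5
  white: 2111 × 1/4 = 527.75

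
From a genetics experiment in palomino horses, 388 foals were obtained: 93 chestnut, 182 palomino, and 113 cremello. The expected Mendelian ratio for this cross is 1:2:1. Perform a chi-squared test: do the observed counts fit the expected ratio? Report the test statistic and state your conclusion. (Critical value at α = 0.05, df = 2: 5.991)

Total ratio parts = 4. Expected numbers out of 388:
  chestnut: 388 × 1/4 = 97
  palomino: 388 × 2/4 = 194
  cremello: 388 × 1/4 = 97
χ² = Σ (O − E)² / E
  chestnut: (93 − 97)² / 97 = 0.1649
  palomino: (182 − 194)² / 194 = 0.7423
  cremello: (113 − 97)² / 97 = 2.6392
χ² = 0.1649 + 0.7423 + 2.6392 = 3.5464 ≈ 3.546
Degrees of freedom = 3 − 1 = 2; critical value at α = 0.05 is 5.991.
Since 3.546 < 5.991, we fail to reject the null hypothesis — the data are consistent with the 1:2:1 ratio.

3.546; consistent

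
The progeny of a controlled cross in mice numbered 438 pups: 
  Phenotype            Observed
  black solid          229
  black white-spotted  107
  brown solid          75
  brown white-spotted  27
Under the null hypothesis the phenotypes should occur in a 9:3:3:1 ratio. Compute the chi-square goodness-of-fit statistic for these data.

Expected counts for N = 438 under a 9:3:3:1 ratio (total parts = 16):
  black solid: 438 × 9/16 = 246.375
  black white-spotted: 438 × 3/16 = 82.125
  brown solid: 438 × 3/16 = 82.125
  brown white-spotted: 438 × 1/16 = 27.375
χ² = Σ (O − E)² / E
  black solid: (229 − 246.375)² / 246.375 = 1.2253
  black white-spotted: (107 − 82.125)² / 82.125 = 7.5344
  brown solid: (75 − 82.125)² / 82.125 = 0.6182
  brown white-spotted: (27 − 27.375)² / 27.375 = 0.0051
χ² = 1.2253 + 7.5344 + 0.6182 + 0.0051 = 9.383

9.383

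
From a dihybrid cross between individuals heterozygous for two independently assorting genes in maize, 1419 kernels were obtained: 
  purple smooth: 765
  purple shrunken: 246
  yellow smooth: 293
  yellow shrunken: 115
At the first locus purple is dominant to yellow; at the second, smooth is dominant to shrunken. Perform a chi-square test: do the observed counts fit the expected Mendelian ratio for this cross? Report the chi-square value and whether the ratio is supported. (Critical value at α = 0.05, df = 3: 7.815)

13.427; not consistent

A dihybrid F₂ with independent assortment and complete dominance at both loci gives a 9:3:3:1 phenotypic ratio.
Total ratio parts = 16. Expected numbers out of 1419:
  purple smooth: 1419 × 9/16 = 798.1875
  purple shrunken: 1419 × 3/16 = 266.0625
  yellow smooth: 1419 × 3/16 = 266.0625
  yellow shrunken: 1419 × 1/16 = 88.6875
χ² = Σ (O − E)² / E
  purple smooth: (765 − 798.1875)² / 798.1875 = 1.3799
  purple shrunken: (246 − 266.0625)² / 266.0625 = 1.5128
  yellow smooth: (293 − 266.0625)² / 266.0625 = 2.7273
  yellow shrunken: (115 − 88.6875)² / 88.6875 = 7.8066
χ² = 1.3799 + 1.5128 + 2.7273 + 7.8066 = 13.4266 ≈ 13.427
Degrees of freedom = 4 − 1 = 3; critical value at α = 0.05 is 7.815.
Since 13.427 > 7.815, we reject the null hypothesis — the data do not fit the 9:3:3:1 ratio.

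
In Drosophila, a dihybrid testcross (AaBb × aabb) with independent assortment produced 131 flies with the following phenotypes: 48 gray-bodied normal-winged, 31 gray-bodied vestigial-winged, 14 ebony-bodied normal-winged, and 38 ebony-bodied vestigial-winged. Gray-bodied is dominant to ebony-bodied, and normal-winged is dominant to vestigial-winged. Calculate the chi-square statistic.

A dihybrid testcross with independent assortment gives a 1:1:1:1 ratio.
Total ratio parts = 4. Expected numbers out of 131:
  gray-bodied normal-winged: 131 × 1/4 = 32.75
  gray-bodied vestigial-winged: 131 × 1/4 = 32.75
  ebony-bodied normal-winged: 131 × 1/4 = 32.75
  ebony-bodied vestigial-winged: 131 × 1/4 = 32.75
χ² = Σ (O − E)² / E
  gray-bodied normal-winged: (48 − 32.75)² / 32.75 = 7.1011
  gray-bodied vestigial-winged: (31 − 32.75)² / 32.75 = 0.0935
  ebony-bodied normal-winged: (14 − 32.75)² / 32.75 = 10.7347
  ebony-bodied vestigial-winged: (38 − 32.75)² / 32.75 = 0.8416
χ² = 7.1011 + 0.0935 + 10.7347 + 0.8416 = 18.7709 ≈ 18.771

18.771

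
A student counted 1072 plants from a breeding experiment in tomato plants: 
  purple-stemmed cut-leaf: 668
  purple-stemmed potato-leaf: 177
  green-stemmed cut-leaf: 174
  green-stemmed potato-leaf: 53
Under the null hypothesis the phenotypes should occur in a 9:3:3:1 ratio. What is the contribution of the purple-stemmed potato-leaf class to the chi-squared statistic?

The 9:3:3:1 ratio has 16 parts, so with N = 1072 the expected counts are:
  purple-stemmed cut-leaf: 1072 × 9/16 = 603
  purple-stemmed potato-leaf: 1072 × 3/16 = 201
  green-stemmed cut-leaf: 1072 × 3/16 = 201
  green-stemmed potato-leaf: 1072 × 1/16 = 67
Contribution of purple-stemmed potato-leaf: (177 − 201)² / 201 = 2.8657

2.866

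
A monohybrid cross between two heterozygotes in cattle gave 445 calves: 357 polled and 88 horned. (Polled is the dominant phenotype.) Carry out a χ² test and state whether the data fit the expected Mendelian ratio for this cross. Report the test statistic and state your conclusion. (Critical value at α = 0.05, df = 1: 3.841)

6.479; not consistent

For a monohybrid cross between heterozygotes with complete dominance, the expected phenotypic ratio is 3:1.
The 3:1 ratio has 4 parts, so with N = 445 the expected counts are:
  polled: 445 × 3/4 = 333.75
  horned: 445 × 1/4 = 111.25
χ² = Σ (O − E)² / E
  polled: (357 − 333.75)² / 333.75 = 1.6197
  horned: (88 − 111.25)² / 111.25 = 4.8590
χ² = 1.6197 + 4.8590 = 6.4787 ≈ 6.479
Degrees of freedom = 2 − 1 = 1; critical value at α = 0.05 is 3.841.
Since 6.479 > 3.841, we reject the null hypothesis — the data do not fit the 3:1 ratio.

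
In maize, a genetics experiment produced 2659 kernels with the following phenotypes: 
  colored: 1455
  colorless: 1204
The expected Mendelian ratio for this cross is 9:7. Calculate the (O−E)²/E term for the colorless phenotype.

1.423

Total ratio parts = 16. Expected numbers out of 2659:
  colored: 2659 × 9/16 = 1495.6875
  colorless: 2659 × 7/16 = 1163.3125
Contribution of colorless: (1204 − 1163.3125)² / 1163.3125 = 1.4231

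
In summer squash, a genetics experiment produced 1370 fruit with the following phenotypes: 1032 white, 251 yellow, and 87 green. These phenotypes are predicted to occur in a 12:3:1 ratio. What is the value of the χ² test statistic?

Total ratio parts = 16. Expected numbers out of 1370:
  white: 1370 × 12/16 = 1027.5
  yellow: 1370 × 3/16 = 256.875
  green: 1370 × 1/16 = 85.625
χ² = Σ (O − E)² / E
  white: (1032 − 1027.5)² / 1027.5 = 0.0197
  yellow: (251 − 256.875)² / 256.875 = 0.1344
  green: (87 − 85.625)² / 85.625 = 0.0221
χ² = 0.0197 + 0.1344 + 0.0221 = 0.1762 ≈ 0.176

0.176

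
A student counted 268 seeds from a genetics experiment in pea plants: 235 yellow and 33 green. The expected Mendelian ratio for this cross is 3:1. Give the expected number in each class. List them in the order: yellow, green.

Total ratio parts = 4. Expected numbers out of 268:
  yellow: 268 × 3/4 = 201
  green: 268 × 1/4 = 67

201, 67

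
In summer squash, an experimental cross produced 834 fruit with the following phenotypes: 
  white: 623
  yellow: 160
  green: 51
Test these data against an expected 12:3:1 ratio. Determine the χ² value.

0.118

Under the 12:3:1 hypothesis (Σ ratio = 16, N = 834):
  white: 834 × 12/16 = 625.5
  yellow: 834 × 3/16 = 156.375
  green: 834 × 1/16 = 52.125
χ² = Σ (O − E)² / E
  white: (623 − 625.5)² / 625.5 = 0.0100
  yellow: (160 − 156.375)² / 156.375 = 0.0840
  green: (51 − 52.125)² / 52.125 = 0.0243
χ² = 0.0100 + 0.0840 + 0.0243 = 0.1183 ≈ 0.118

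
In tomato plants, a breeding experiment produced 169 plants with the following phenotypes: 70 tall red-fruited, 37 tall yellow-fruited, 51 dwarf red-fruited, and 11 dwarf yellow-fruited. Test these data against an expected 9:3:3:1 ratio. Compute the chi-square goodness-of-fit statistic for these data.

Total ratio parts = 16. Expected numbers out of 169:
  tall red-fruited: 169 × 9/16 = 95.0625
  tall yellow-fruited: 169 × 3/16 = 31.6875
  dwarf red-fruited: 169 × 3/16 = 31.6875
  dwarf yellow-fruited: 169 × 1/16 = 10.5625
χ² = Σ (O − E)² / E
  tall red-fruited: (70 − 95.0625)² / 95.0625 = 6.6075
  tall yellow-fruited: (37 − 31.6875)² / 31.6875 = 0.8907
  dwarf red-fruited: (51 − 31.6875)² / 31.6875 = 11.7703
  dwarf yellow-fruited: (11 − 10.5625)² / 10.5625 = 0.0181
χ² = 6.6075 + 0.8907 + 11.7703 + 0.0181 = 19.2866 ≈ 19.287

19.287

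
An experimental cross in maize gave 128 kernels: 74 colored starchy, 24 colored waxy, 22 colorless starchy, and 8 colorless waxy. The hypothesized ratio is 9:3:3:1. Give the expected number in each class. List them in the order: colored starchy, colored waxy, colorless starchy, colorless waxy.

Expected counts for N = 128 under a 9:3:3:1 ratio (total parts = 16):
  colored starchy: 128 × 9/16 = 72
  colored waxy: 128 × 3/16 = 24
  colorless starchy: 128 × 3/16 = 24
  colorless waxy: 128 × 1/16 = 8

72, 24, 24, 8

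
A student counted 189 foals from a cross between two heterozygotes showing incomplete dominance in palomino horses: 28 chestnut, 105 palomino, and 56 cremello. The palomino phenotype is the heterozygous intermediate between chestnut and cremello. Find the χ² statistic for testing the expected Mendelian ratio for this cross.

10.630

With incomplete dominance, a heterozygote × heterozygote cross gives a 1:2:1 phenotypic ratio.
Under the 1:2:1 hypothesis (Σ ratio = 4, N = 189):
  chestnut: 189 × 1/4 = 47.25
  palomino: 189 × 2/4 = 94.5
  cremello: 189 × 1/4 = 47.25
χ² = Σ (O − E)² / E
  chestnut: (28 − 47.25)² / 47.25 = 7.8426
  palomino: (105 − 94.5)² / 94.5 = 1.1667
  cremello: (56 − 47.25)² / 47.25 = 1.6204
χ² = 7.8426 + 1.1667 + 1.6204 = 10.6297 ≈ 10.630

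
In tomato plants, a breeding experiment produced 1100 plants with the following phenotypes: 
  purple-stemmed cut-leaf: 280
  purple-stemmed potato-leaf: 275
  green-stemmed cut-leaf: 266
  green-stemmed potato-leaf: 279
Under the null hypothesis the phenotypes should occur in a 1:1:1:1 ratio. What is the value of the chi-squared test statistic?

The 1:1:1:1 ratio has 4 parts, so with N = 1100 the expected counts are:
  purple-stemmed cut-leaf: 1100 × 1/4 = 275
  purple-stemmed potato-leaf: 1100 × 1/4 = 275
  green-stemmed cut-leaf: 1100 × 1/4 = 275
  green-stemmed potato-leaf: 1100 × 1/4 = 275
χ² = Σ (O − E)² / E
  purple-stemmed cut-leaf: (280 − 275)² / 275 = 0.0909
  purple-stemmed potato-leaf: (275 − 275)² / 275 = 0.0000
  green-stemmed cut-leaf: (266 − 275)² / 275 = 0.2945
  green-stemmed potato-leaf: (279 − 275)² / 275 = 0.0582
χ² = 0.0909 + 0.0000 + 0.2945 + 0.0582 = 0.4436 ≈ 0.444

0.444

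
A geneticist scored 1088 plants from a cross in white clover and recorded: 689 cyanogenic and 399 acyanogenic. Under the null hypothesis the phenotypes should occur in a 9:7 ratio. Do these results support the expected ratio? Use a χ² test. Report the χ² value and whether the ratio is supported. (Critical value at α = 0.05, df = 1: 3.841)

22.144; not consistent

Under the 9:7 hypothesis (Σ ratio = 16, N = 1088):
  cyanogenic: 1088 × 9/16 = 612
  acyanogenic: 1088 × 7/16 = 476
χ² = Σ (O − E)² / E
  cyanogenic: (689 − 612)² / 612 = 9.6879
  acyanogenic: (399 − 476)² / 476 = 12.4559
χ² = 9.6879 + 12.4559 = 22.1438 ≈ 22.144
Degrees of freedom = 2 − 1 = 1; critical value at α = 0.05 is 3.841.
Since 22.144 > 3.841, we reject the null hypothesis — the data do not fit the 9:7 ratio.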